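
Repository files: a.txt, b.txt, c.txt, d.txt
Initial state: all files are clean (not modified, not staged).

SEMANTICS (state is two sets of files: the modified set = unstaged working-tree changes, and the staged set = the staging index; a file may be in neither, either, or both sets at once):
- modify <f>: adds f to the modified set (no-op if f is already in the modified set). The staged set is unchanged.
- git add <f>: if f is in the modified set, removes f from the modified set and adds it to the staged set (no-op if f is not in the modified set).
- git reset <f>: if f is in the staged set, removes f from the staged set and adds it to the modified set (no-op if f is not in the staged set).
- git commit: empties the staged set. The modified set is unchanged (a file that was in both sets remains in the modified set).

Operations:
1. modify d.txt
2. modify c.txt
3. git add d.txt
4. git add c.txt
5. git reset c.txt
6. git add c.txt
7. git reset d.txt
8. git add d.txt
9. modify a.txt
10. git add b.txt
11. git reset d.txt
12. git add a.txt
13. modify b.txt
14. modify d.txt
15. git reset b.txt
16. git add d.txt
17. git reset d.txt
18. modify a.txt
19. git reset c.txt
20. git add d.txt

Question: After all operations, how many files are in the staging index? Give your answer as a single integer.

After op 1 (modify d.txt): modified={d.txt} staged={none}
After op 2 (modify c.txt): modified={c.txt, d.txt} staged={none}
After op 3 (git add d.txt): modified={c.txt} staged={d.txt}
After op 4 (git add c.txt): modified={none} staged={c.txt, d.txt}
After op 5 (git reset c.txt): modified={c.txt} staged={d.txt}
After op 6 (git add c.txt): modified={none} staged={c.txt, d.txt}
After op 7 (git reset d.txt): modified={d.txt} staged={c.txt}
After op 8 (git add d.txt): modified={none} staged={c.txt, d.txt}
After op 9 (modify a.txt): modified={a.txt} staged={c.txt, d.txt}
After op 10 (git add b.txt): modified={a.txt} staged={c.txt, d.txt}
After op 11 (git reset d.txt): modified={a.txt, d.txt} staged={c.txt}
After op 12 (git add a.txt): modified={d.txt} staged={a.txt, c.txt}
After op 13 (modify b.txt): modified={b.txt, d.txt} staged={a.txt, c.txt}
After op 14 (modify d.txt): modified={b.txt, d.txt} staged={a.txt, c.txt}
After op 15 (git reset b.txt): modified={b.txt, d.txt} staged={a.txt, c.txt}
After op 16 (git add d.txt): modified={b.txt} staged={a.txt, c.txt, d.txt}
After op 17 (git reset d.txt): modified={b.txt, d.txt} staged={a.txt, c.txt}
After op 18 (modify a.txt): modified={a.txt, b.txt, d.txt} staged={a.txt, c.txt}
After op 19 (git reset c.txt): modified={a.txt, b.txt, c.txt, d.txt} staged={a.txt}
After op 20 (git add d.txt): modified={a.txt, b.txt, c.txt} staged={a.txt, d.txt}
Final staged set: {a.txt, d.txt} -> count=2

Answer: 2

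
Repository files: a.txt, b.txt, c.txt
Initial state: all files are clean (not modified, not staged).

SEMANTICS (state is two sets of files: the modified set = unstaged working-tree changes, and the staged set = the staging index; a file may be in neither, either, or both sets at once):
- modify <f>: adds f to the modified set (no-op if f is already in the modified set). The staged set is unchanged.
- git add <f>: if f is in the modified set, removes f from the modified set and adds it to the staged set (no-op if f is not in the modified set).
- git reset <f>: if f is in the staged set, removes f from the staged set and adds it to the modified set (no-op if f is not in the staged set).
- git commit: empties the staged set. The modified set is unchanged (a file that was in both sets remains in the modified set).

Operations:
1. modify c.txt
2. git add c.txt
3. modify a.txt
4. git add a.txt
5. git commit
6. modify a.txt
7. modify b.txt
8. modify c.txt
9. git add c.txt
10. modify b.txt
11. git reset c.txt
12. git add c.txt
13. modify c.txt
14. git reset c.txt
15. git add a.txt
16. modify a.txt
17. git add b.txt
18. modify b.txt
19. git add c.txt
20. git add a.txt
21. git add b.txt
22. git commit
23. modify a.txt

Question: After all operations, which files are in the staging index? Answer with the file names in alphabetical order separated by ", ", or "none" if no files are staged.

Answer: none

Derivation:
After op 1 (modify c.txt): modified={c.txt} staged={none}
After op 2 (git add c.txt): modified={none} staged={c.txt}
After op 3 (modify a.txt): modified={a.txt} staged={c.txt}
After op 4 (git add a.txt): modified={none} staged={a.txt, c.txt}
After op 5 (git commit): modified={none} staged={none}
After op 6 (modify a.txt): modified={a.txt} staged={none}
After op 7 (modify b.txt): modified={a.txt, b.txt} staged={none}
After op 8 (modify c.txt): modified={a.txt, b.txt, c.txt} staged={none}
After op 9 (git add c.txt): modified={a.txt, b.txt} staged={c.txt}
After op 10 (modify b.txt): modified={a.txt, b.txt} staged={c.txt}
After op 11 (git reset c.txt): modified={a.txt, b.txt, c.txt} staged={none}
After op 12 (git add c.txt): modified={a.txt, b.txt} staged={c.txt}
After op 13 (modify c.txt): modified={a.txt, b.txt, c.txt} staged={c.txt}
After op 14 (git reset c.txt): modified={a.txt, b.txt, c.txt} staged={none}
After op 15 (git add a.txt): modified={b.txt, c.txt} staged={a.txt}
After op 16 (modify a.txt): modified={a.txt, b.txt, c.txt} staged={a.txt}
After op 17 (git add b.txt): modified={a.txt, c.txt} staged={a.txt, b.txt}
After op 18 (modify b.txt): modified={a.txt, b.txt, c.txt} staged={a.txt, b.txt}
After op 19 (git add c.txt): modified={a.txt, b.txt} staged={a.txt, b.txt, c.txt}
After op 20 (git add a.txt): modified={b.txt} staged={a.txt, b.txt, c.txt}
After op 21 (git add b.txt): modified={none} staged={a.txt, b.txt, c.txt}
After op 22 (git commit): modified={none} staged={none}
After op 23 (modify a.txt): modified={a.txt} staged={none}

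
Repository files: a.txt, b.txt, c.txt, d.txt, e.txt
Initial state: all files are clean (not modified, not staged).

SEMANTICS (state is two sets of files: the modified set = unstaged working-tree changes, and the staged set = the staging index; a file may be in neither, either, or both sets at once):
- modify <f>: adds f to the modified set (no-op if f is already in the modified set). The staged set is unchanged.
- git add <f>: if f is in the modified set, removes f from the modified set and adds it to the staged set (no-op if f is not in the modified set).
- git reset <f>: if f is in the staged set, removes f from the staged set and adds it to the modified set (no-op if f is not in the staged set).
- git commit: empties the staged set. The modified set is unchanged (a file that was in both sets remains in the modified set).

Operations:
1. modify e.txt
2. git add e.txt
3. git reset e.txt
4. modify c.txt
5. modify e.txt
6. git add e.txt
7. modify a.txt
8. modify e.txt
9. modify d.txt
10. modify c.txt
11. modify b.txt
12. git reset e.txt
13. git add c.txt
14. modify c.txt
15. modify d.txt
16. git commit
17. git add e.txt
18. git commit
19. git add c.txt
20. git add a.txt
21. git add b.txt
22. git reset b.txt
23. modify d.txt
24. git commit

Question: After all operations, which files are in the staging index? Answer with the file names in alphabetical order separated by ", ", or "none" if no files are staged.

After op 1 (modify e.txt): modified={e.txt} staged={none}
After op 2 (git add e.txt): modified={none} staged={e.txt}
After op 3 (git reset e.txt): modified={e.txt} staged={none}
After op 4 (modify c.txt): modified={c.txt, e.txt} staged={none}
After op 5 (modify e.txt): modified={c.txt, e.txt} staged={none}
After op 6 (git add e.txt): modified={c.txt} staged={e.txt}
After op 7 (modify a.txt): modified={a.txt, c.txt} staged={e.txt}
After op 8 (modify e.txt): modified={a.txt, c.txt, e.txt} staged={e.txt}
After op 9 (modify d.txt): modified={a.txt, c.txt, d.txt, e.txt} staged={e.txt}
After op 10 (modify c.txt): modified={a.txt, c.txt, d.txt, e.txt} staged={e.txt}
After op 11 (modify b.txt): modified={a.txt, b.txt, c.txt, d.txt, e.txt} staged={e.txt}
After op 12 (git reset e.txt): modified={a.txt, b.txt, c.txt, d.txt, e.txt} staged={none}
After op 13 (git add c.txt): modified={a.txt, b.txt, d.txt, e.txt} staged={c.txt}
After op 14 (modify c.txt): modified={a.txt, b.txt, c.txt, d.txt, e.txt} staged={c.txt}
After op 15 (modify d.txt): modified={a.txt, b.txt, c.txt, d.txt, e.txt} staged={c.txt}
After op 16 (git commit): modified={a.txt, b.txt, c.txt, d.txt, e.txt} staged={none}
After op 17 (git add e.txt): modified={a.txt, b.txt, c.txt, d.txt} staged={e.txt}
After op 18 (git commit): modified={a.txt, b.txt, c.txt, d.txt} staged={none}
After op 19 (git add c.txt): modified={a.txt, b.txt, d.txt} staged={c.txt}
After op 20 (git add a.txt): modified={b.txt, d.txt} staged={a.txt, c.txt}
After op 21 (git add b.txt): modified={d.txt} staged={a.txt, b.txt, c.txt}
After op 22 (git reset b.txt): modified={b.txt, d.txt} staged={a.txt, c.txt}
After op 23 (modify d.txt): modified={b.txt, d.txt} staged={a.txt, c.txt}
After op 24 (git commit): modified={b.txt, d.txt} staged={none}

Answer: none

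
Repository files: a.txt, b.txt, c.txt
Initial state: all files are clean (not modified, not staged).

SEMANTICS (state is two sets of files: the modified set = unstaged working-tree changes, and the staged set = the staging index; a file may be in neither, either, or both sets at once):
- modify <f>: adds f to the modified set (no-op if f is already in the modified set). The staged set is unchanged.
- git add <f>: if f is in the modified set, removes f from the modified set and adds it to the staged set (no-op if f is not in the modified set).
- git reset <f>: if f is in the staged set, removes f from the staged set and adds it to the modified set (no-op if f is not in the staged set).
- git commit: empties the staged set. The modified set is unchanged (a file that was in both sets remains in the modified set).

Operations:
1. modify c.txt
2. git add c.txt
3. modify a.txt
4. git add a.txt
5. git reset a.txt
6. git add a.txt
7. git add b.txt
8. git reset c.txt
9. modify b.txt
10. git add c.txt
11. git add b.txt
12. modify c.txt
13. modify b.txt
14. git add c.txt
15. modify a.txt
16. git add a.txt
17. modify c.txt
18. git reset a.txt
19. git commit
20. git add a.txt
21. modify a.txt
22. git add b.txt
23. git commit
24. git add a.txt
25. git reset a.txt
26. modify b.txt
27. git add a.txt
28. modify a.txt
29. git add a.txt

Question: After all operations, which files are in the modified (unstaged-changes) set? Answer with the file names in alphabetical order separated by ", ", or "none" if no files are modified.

Answer: b.txt, c.txt

Derivation:
After op 1 (modify c.txt): modified={c.txt} staged={none}
After op 2 (git add c.txt): modified={none} staged={c.txt}
After op 3 (modify a.txt): modified={a.txt} staged={c.txt}
After op 4 (git add a.txt): modified={none} staged={a.txt, c.txt}
After op 5 (git reset a.txt): modified={a.txt} staged={c.txt}
After op 6 (git add a.txt): modified={none} staged={a.txt, c.txt}
After op 7 (git add b.txt): modified={none} staged={a.txt, c.txt}
After op 8 (git reset c.txt): modified={c.txt} staged={a.txt}
After op 9 (modify b.txt): modified={b.txt, c.txt} staged={a.txt}
After op 10 (git add c.txt): modified={b.txt} staged={a.txt, c.txt}
After op 11 (git add b.txt): modified={none} staged={a.txt, b.txt, c.txt}
After op 12 (modify c.txt): modified={c.txt} staged={a.txt, b.txt, c.txt}
After op 13 (modify b.txt): modified={b.txt, c.txt} staged={a.txt, b.txt, c.txt}
After op 14 (git add c.txt): modified={b.txt} staged={a.txt, b.txt, c.txt}
After op 15 (modify a.txt): modified={a.txt, b.txt} staged={a.txt, b.txt, c.txt}
After op 16 (git add a.txt): modified={b.txt} staged={a.txt, b.txt, c.txt}
After op 17 (modify c.txt): modified={b.txt, c.txt} staged={a.txt, b.txt, c.txt}
After op 18 (git reset a.txt): modified={a.txt, b.txt, c.txt} staged={b.txt, c.txt}
After op 19 (git commit): modified={a.txt, b.txt, c.txt} staged={none}
After op 20 (git add a.txt): modified={b.txt, c.txt} staged={a.txt}
After op 21 (modify a.txt): modified={a.txt, b.txt, c.txt} staged={a.txt}
After op 22 (git add b.txt): modified={a.txt, c.txt} staged={a.txt, b.txt}
After op 23 (git commit): modified={a.txt, c.txt} staged={none}
After op 24 (git add a.txt): modified={c.txt} staged={a.txt}
After op 25 (git reset a.txt): modified={a.txt, c.txt} staged={none}
After op 26 (modify b.txt): modified={a.txt, b.txt, c.txt} staged={none}
After op 27 (git add a.txt): modified={b.txt, c.txt} staged={a.txt}
After op 28 (modify a.txt): modified={a.txt, b.txt, c.txt} staged={a.txt}
After op 29 (git add a.txt): modified={b.txt, c.txt} staged={a.txt}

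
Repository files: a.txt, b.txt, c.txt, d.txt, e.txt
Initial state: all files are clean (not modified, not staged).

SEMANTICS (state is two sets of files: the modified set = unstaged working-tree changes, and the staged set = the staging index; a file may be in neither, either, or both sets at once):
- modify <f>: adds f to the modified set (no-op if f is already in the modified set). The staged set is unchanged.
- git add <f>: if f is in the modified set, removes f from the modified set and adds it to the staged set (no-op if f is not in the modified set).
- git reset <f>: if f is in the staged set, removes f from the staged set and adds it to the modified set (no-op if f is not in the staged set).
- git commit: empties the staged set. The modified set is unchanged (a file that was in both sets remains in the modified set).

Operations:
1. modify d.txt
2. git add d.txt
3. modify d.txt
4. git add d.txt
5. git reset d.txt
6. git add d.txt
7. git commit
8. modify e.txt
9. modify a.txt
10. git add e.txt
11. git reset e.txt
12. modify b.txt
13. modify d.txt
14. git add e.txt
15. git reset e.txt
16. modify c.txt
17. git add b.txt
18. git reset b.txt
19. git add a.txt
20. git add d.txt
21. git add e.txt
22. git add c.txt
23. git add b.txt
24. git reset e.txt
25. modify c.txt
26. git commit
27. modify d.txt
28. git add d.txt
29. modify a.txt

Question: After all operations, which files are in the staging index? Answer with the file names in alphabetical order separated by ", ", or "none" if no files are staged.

After op 1 (modify d.txt): modified={d.txt} staged={none}
After op 2 (git add d.txt): modified={none} staged={d.txt}
After op 3 (modify d.txt): modified={d.txt} staged={d.txt}
After op 4 (git add d.txt): modified={none} staged={d.txt}
After op 5 (git reset d.txt): modified={d.txt} staged={none}
After op 6 (git add d.txt): modified={none} staged={d.txt}
After op 7 (git commit): modified={none} staged={none}
After op 8 (modify e.txt): modified={e.txt} staged={none}
After op 9 (modify a.txt): modified={a.txt, e.txt} staged={none}
After op 10 (git add e.txt): modified={a.txt} staged={e.txt}
After op 11 (git reset e.txt): modified={a.txt, e.txt} staged={none}
After op 12 (modify b.txt): modified={a.txt, b.txt, e.txt} staged={none}
After op 13 (modify d.txt): modified={a.txt, b.txt, d.txt, e.txt} staged={none}
After op 14 (git add e.txt): modified={a.txt, b.txt, d.txt} staged={e.txt}
After op 15 (git reset e.txt): modified={a.txt, b.txt, d.txt, e.txt} staged={none}
After op 16 (modify c.txt): modified={a.txt, b.txt, c.txt, d.txt, e.txt} staged={none}
After op 17 (git add b.txt): modified={a.txt, c.txt, d.txt, e.txt} staged={b.txt}
After op 18 (git reset b.txt): modified={a.txt, b.txt, c.txt, d.txt, e.txt} staged={none}
After op 19 (git add a.txt): modified={b.txt, c.txt, d.txt, e.txt} staged={a.txt}
After op 20 (git add d.txt): modified={b.txt, c.txt, e.txt} staged={a.txt, d.txt}
After op 21 (git add e.txt): modified={b.txt, c.txt} staged={a.txt, d.txt, e.txt}
After op 22 (git add c.txt): modified={b.txt} staged={a.txt, c.txt, d.txt, e.txt}
After op 23 (git add b.txt): modified={none} staged={a.txt, b.txt, c.txt, d.txt, e.txt}
After op 24 (git reset e.txt): modified={e.txt} staged={a.txt, b.txt, c.txt, d.txt}
After op 25 (modify c.txt): modified={c.txt, e.txt} staged={a.txt, b.txt, c.txt, d.txt}
After op 26 (git commit): modified={c.txt, e.txt} staged={none}
After op 27 (modify d.txt): modified={c.txt, d.txt, e.txt} staged={none}
After op 28 (git add d.txt): modified={c.txt, e.txt} staged={d.txt}
After op 29 (modify a.txt): modified={a.txt, c.txt, e.txt} staged={d.txt}

Answer: d.txt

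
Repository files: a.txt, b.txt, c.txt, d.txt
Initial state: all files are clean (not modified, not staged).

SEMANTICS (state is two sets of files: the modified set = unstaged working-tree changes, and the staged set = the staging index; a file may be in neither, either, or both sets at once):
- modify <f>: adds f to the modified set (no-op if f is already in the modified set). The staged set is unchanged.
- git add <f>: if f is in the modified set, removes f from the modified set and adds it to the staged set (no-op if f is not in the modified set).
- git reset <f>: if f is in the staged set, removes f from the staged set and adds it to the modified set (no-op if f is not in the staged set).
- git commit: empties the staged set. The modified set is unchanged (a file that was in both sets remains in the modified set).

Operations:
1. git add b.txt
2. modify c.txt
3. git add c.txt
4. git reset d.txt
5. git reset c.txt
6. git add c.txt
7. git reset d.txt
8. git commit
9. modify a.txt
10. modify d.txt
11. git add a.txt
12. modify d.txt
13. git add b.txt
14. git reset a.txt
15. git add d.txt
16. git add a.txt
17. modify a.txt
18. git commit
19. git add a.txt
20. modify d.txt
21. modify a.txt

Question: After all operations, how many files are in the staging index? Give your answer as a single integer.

Answer: 1

Derivation:
After op 1 (git add b.txt): modified={none} staged={none}
After op 2 (modify c.txt): modified={c.txt} staged={none}
After op 3 (git add c.txt): modified={none} staged={c.txt}
After op 4 (git reset d.txt): modified={none} staged={c.txt}
After op 5 (git reset c.txt): modified={c.txt} staged={none}
After op 6 (git add c.txt): modified={none} staged={c.txt}
After op 7 (git reset d.txt): modified={none} staged={c.txt}
After op 8 (git commit): modified={none} staged={none}
After op 9 (modify a.txt): modified={a.txt} staged={none}
After op 10 (modify d.txt): modified={a.txt, d.txt} staged={none}
After op 11 (git add a.txt): modified={d.txt} staged={a.txt}
After op 12 (modify d.txt): modified={d.txt} staged={a.txt}
After op 13 (git add b.txt): modified={d.txt} staged={a.txt}
After op 14 (git reset a.txt): modified={a.txt, d.txt} staged={none}
After op 15 (git add d.txt): modified={a.txt} staged={d.txt}
After op 16 (git add a.txt): modified={none} staged={a.txt, d.txt}
After op 17 (modify a.txt): modified={a.txt} staged={a.txt, d.txt}
After op 18 (git commit): modified={a.txt} staged={none}
After op 19 (git add a.txt): modified={none} staged={a.txt}
After op 20 (modify d.txt): modified={d.txt} staged={a.txt}
After op 21 (modify a.txt): modified={a.txt, d.txt} staged={a.txt}
Final staged set: {a.txt} -> count=1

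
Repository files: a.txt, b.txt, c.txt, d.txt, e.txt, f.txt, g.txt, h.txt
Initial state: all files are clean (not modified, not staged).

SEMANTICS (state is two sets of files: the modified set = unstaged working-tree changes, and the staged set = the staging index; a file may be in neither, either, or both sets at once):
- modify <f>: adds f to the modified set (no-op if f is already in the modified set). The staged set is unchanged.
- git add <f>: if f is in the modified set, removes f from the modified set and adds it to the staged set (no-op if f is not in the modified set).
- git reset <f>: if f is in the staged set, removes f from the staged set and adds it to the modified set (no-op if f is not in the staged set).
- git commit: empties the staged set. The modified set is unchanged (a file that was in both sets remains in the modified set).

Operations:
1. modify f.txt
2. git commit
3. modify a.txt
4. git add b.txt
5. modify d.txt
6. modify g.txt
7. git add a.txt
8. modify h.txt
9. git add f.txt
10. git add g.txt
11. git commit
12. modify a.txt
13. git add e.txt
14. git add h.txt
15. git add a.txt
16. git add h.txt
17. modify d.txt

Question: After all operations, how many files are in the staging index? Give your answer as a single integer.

After op 1 (modify f.txt): modified={f.txt} staged={none}
After op 2 (git commit): modified={f.txt} staged={none}
After op 3 (modify a.txt): modified={a.txt, f.txt} staged={none}
After op 4 (git add b.txt): modified={a.txt, f.txt} staged={none}
After op 5 (modify d.txt): modified={a.txt, d.txt, f.txt} staged={none}
After op 6 (modify g.txt): modified={a.txt, d.txt, f.txt, g.txt} staged={none}
After op 7 (git add a.txt): modified={d.txt, f.txt, g.txt} staged={a.txt}
After op 8 (modify h.txt): modified={d.txt, f.txt, g.txt, h.txt} staged={a.txt}
After op 9 (git add f.txt): modified={d.txt, g.txt, h.txt} staged={a.txt, f.txt}
After op 10 (git add g.txt): modified={d.txt, h.txt} staged={a.txt, f.txt, g.txt}
After op 11 (git commit): modified={d.txt, h.txt} staged={none}
After op 12 (modify a.txt): modified={a.txt, d.txt, h.txt} staged={none}
After op 13 (git add e.txt): modified={a.txt, d.txt, h.txt} staged={none}
After op 14 (git add h.txt): modified={a.txt, d.txt} staged={h.txt}
After op 15 (git add a.txt): modified={d.txt} staged={a.txt, h.txt}
After op 16 (git add h.txt): modified={d.txt} staged={a.txt, h.txt}
After op 17 (modify d.txt): modified={d.txt} staged={a.txt, h.txt}
Final staged set: {a.txt, h.txt} -> count=2

Answer: 2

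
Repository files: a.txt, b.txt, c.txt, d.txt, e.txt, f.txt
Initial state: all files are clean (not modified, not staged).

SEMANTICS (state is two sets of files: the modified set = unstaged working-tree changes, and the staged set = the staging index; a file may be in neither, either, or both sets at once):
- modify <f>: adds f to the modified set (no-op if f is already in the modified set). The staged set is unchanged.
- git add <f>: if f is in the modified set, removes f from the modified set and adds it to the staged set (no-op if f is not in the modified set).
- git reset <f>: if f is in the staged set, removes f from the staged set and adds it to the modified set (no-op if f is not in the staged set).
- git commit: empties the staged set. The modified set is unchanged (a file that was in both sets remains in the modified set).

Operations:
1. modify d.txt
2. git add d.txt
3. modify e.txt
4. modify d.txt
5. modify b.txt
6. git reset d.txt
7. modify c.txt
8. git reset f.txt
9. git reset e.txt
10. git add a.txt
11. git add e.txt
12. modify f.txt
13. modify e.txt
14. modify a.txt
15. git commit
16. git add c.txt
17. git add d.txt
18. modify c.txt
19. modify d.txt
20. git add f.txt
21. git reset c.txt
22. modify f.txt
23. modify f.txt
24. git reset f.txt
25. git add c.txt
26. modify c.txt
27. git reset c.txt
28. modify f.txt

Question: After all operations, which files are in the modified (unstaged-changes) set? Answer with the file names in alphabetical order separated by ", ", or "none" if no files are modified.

After op 1 (modify d.txt): modified={d.txt} staged={none}
After op 2 (git add d.txt): modified={none} staged={d.txt}
After op 3 (modify e.txt): modified={e.txt} staged={d.txt}
After op 4 (modify d.txt): modified={d.txt, e.txt} staged={d.txt}
After op 5 (modify b.txt): modified={b.txt, d.txt, e.txt} staged={d.txt}
After op 6 (git reset d.txt): modified={b.txt, d.txt, e.txt} staged={none}
After op 7 (modify c.txt): modified={b.txt, c.txt, d.txt, e.txt} staged={none}
After op 8 (git reset f.txt): modified={b.txt, c.txt, d.txt, e.txt} staged={none}
After op 9 (git reset e.txt): modified={b.txt, c.txt, d.txt, e.txt} staged={none}
After op 10 (git add a.txt): modified={b.txt, c.txt, d.txt, e.txt} staged={none}
After op 11 (git add e.txt): modified={b.txt, c.txt, d.txt} staged={e.txt}
After op 12 (modify f.txt): modified={b.txt, c.txt, d.txt, f.txt} staged={e.txt}
After op 13 (modify e.txt): modified={b.txt, c.txt, d.txt, e.txt, f.txt} staged={e.txt}
After op 14 (modify a.txt): modified={a.txt, b.txt, c.txt, d.txt, e.txt, f.txt} staged={e.txt}
After op 15 (git commit): modified={a.txt, b.txt, c.txt, d.txt, e.txt, f.txt} staged={none}
After op 16 (git add c.txt): modified={a.txt, b.txt, d.txt, e.txt, f.txt} staged={c.txt}
After op 17 (git add d.txt): modified={a.txt, b.txt, e.txt, f.txt} staged={c.txt, d.txt}
After op 18 (modify c.txt): modified={a.txt, b.txt, c.txt, e.txt, f.txt} staged={c.txt, d.txt}
After op 19 (modify d.txt): modified={a.txt, b.txt, c.txt, d.txt, e.txt, f.txt} staged={c.txt, d.txt}
After op 20 (git add f.txt): modified={a.txt, b.txt, c.txt, d.txt, e.txt} staged={c.txt, d.txt, f.txt}
After op 21 (git reset c.txt): modified={a.txt, b.txt, c.txt, d.txt, e.txt} staged={d.txt, f.txt}
After op 22 (modify f.txt): modified={a.txt, b.txt, c.txt, d.txt, e.txt, f.txt} staged={d.txt, f.txt}
After op 23 (modify f.txt): modified={a.txt, b.txt, c.txt, d.txt, e.txt, f.txt} staged={d.txt, f.txt}
After op 24 (git reset f.txt): modified={a.txt, b.txt, c.txt, d.txt, e.txt, f.txt} staged={d.txt}
After op 25 (git add c.txt): modified={a.txt, b.txt, d.txt, e.txt, f.txt} staged={c.txt, d.txt}
After op 26 (modify c.txt): modified={a.txt, b.txt, c.txt, d.txt, e.txt, f.txt} staged={c.txt, d.txt}
After op 27 (git reset c.txt): modified={a.txt, b.txt, c.txt, d.txt, e.txt, f.txt} staged={d.txt}
After op 28 (modify f.txt): modified={a.txt, b.txt, c.txt, d.txt, e.txt, f.txt} staged={d.txt}

Answer: a.txt, b.txt, c.txt, d.txt, e.txt, f.txt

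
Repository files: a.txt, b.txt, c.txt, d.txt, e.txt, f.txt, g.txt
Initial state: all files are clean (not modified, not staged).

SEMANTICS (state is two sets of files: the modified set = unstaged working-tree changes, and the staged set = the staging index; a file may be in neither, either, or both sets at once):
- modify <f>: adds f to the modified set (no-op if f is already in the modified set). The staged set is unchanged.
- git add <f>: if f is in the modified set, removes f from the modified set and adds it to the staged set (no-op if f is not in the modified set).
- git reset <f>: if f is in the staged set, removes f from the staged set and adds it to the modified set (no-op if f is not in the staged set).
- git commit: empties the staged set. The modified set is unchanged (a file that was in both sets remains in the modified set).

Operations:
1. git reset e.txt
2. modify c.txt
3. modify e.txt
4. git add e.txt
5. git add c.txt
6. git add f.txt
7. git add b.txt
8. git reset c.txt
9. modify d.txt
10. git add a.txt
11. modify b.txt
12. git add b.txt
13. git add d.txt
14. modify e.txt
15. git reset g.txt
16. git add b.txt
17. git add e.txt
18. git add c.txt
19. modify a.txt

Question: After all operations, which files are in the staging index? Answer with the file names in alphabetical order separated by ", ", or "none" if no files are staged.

Answer: b.txt, c.txt, d.txt, e.txt

Derivation:
After op 1 (git reset e.txt): modified={none} staged={none}
After op 2 (modify c.txt): modified={c.txt} staged={none}
After op 3 (modify e.txt): modified={c.txt, e.txt} staged={none}
After op 4 (git add e.txt): modified={c.txt} staged={e.txt}
After op 5 (git add c.txt): modified={none} staged={c.txt, e.txt}
After op 6 (git add f.txt): modified={none} staged={c.txt, e.txt}
After op 7 (git add b.txt): modified={none} staged={c.txt, e.txt}
After op 8 (git reset c.txt): modified={c.txt} staged={e.txt}
After op 9 (modify d.txt): modified={c.txt, d.txt} staged={e.txt}
After op 10 (git add a.txt): modified={c.txt, d.txt} staged={e.txt}
After op 11 (modify b.txt): modified={b.txt, c.txt, d.txt} staged={e.txt}
After op 12 (git add b.txt): modified={c.txt, d.txt} staged={b.txt, e.txt}
After op 13 (git add d.txt): modified={c.txt} staged={b.txt, d.txt, e.txt}
After op 14 (modify e.txt): modified={c.txt, e.txt} staged={b.txt, d.txt, e.txt}
After op 15 (git reset g.txt): modified={c.txt, e.txt} staged={b.txt, d.txt, e.txt}
After op 16 (git add b.txt): modified={c.txt, e.txt} staged={b.txt, d.txt, e.txt}
After op 17 (git add e.txt): modified={c.txt} staged={b.txt, d.txt, e.txt}
After op 18 (git add c.txt): modified={none} staged={b.txt, c.txt, d.txt, e.txt}
After op 19 (modify a.txt): modified={a.txt} staged={b.txt, c.txt, d.txt, e.txt}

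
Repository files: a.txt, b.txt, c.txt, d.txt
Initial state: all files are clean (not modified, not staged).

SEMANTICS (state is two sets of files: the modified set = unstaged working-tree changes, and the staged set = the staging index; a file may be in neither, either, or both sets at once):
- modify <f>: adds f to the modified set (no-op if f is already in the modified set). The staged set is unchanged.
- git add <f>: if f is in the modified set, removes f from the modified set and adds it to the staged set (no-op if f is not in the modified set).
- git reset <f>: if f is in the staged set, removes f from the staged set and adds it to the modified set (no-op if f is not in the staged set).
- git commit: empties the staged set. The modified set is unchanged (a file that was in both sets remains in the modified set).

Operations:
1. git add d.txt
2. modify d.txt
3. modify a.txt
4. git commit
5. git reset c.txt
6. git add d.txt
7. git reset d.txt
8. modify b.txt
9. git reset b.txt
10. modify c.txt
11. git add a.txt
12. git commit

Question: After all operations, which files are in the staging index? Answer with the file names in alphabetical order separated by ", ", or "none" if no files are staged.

Answer: none

Derivation:
After op 1 (git add d.txt): modified={none} staged={none}
After op 2 (modify d.txt): modified={d.txt} staged={none}
After op 3 (modify a.txt): modified={a.txt, d.txt} staged={none}
After op 4 (git commit): modified={a.txt, d.txt} staged={none}
After op 5 (git reset c.txt): modified={a.txt, d.txt} staged={none}
After op 6 (git add d.txt): modified={a.txt} staged={d.txt}
After op 7 (git reset d.txt): modified={a.txt, d.txt} staged={none}
After op 8 (modify b.txt): modified={a.txt, b.txt, d.txt} staged={none}
After op 9 (git reset b.txt): modified={a.txt, b.txt, d.txt} staged={none}
After op 10 (modify c.txt): modified={a.txt, b.txt, c.txt, d.txt} staged={none}
After op 11 (git add a.txt): modified={b.txt, c.txt, d.txt} staged={a.txt}
After op 12 (git commit): modified={b.txt, c.txt, d.txt} staged={none}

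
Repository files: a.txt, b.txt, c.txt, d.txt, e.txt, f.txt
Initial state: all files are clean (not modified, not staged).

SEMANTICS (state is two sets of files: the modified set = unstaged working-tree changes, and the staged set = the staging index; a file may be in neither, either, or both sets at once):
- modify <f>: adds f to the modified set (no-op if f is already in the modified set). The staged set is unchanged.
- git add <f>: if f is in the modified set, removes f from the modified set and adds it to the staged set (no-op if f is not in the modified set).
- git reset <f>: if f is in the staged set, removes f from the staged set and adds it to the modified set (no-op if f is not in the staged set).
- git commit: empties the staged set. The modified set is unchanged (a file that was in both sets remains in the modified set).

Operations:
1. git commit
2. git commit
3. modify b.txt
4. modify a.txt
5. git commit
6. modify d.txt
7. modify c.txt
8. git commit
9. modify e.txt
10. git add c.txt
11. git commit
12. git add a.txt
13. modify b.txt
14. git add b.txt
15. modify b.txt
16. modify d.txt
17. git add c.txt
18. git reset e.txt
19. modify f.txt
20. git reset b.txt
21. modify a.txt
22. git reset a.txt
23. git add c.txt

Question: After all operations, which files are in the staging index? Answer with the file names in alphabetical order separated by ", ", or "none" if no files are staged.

Answer: none

Derivation:
After op 1 (git commit): modified={none} staged={none}
After op 2 (git commit): modified={none} staged={none}
After op 3 (modify b.txt): modified={b.txt} staged={none}
After op 4 (modify a.txt): modified={a.txt, b.txt} staged={none}
After op 5 (git commit): modified={a.txt, b.txt} staged={none}
After op 6 (modify d.txt): modified={a.txt, b.txt, d.txt} staged={none}
After op 7 (modify c.txt): modified={a.txt, b.txt, c.txt, d.txt} staged={none}
After op 8 (git commit): modified={a.txt, b.txt, c.txt, d.txt} staged={none}
After op 9 (modify e.txt): modified={a.txt, b.txt, c.txt, d.txt, e.txt} staged={none}
After op 10 (git add c.txt): modified={a.txt, b.txt, d.txt, e.txt} staged={c.txt}
After op 11 (git commit): modified={a.txt, b.txt, d.txt, e.txt} staged={none}
After op 12 (git add a.txt): modified={b.txt, d.txt, e.txt} staged={a.txt}
After op 13 (modify b.txt): modified={b.txt, d.txt, e.txt} staged={a.txt}
After op 14 (git add b.txt): modified={d.txt, e.txt} staged={a.txt, b.txt}
After op 15 (modify b.txt): modified={b.txt, d.txt, e.txt} staged={a.txt, b.txt}
After op 16 (modify d.txt): modified={b.txt, d.txt, e.txt} staged={a.txt, b.txt}
After op 17 (git add c.txt): modified={b.txt, d.txt, e.txt} staged={a.txt, b.txt}
After op 18 (git reset e.txt): modified={b.txt, d.txt, e.txt} staged={a.txt, b.txt}
After op 19 (modify f.txt): modified={b.txt, d.txt, e.txt, f.txt} staged={a.txt, b.txt}
After op 20 (git reset b.txt): modified={b.txt, d.txt, e.txt, f.txt} staged={a.txt}
After op 21 (modify a.txt): modified={a.txt, b.txt, d.txt, e.txt, f.txt} staged={a.txt}
After op 22 (git reset a.txt): modified={a.txt, b.txt, d.txt, e.txt, f.txt} staged={none}
After op 23 (git add c.txt): modified={a.txt, b.txt, d.txt, e.txt, f.txt} staged={none}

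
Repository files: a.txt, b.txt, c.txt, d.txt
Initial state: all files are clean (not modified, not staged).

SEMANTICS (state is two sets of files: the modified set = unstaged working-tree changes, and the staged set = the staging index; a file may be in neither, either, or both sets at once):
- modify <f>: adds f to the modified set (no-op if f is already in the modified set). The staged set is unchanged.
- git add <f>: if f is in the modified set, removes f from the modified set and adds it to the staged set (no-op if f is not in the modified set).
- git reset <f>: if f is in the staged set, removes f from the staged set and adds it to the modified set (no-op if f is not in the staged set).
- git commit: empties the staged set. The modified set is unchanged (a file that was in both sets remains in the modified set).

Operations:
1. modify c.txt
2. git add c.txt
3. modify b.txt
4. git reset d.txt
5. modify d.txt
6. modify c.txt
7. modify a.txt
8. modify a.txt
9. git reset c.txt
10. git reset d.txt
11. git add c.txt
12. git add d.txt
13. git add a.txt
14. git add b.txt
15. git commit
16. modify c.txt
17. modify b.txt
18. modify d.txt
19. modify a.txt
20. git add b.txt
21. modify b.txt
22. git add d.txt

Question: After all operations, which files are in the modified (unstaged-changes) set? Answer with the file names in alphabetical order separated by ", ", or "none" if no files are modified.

Answer: a.txt, b.txt, c.txt

Derivation:
After op 1 (modify c.txt): modified={c.txt} staged={none}
After op 2 (git add c.txt): modified={none} staged={c.txt}
After op 3 (modify b.txt): modified={b.txt} staged={c.txt}
After op 4 (git reset d.txt): modified={b.txt} staged={c.txt}
After op 5 (modify d.txt): modified={b.txt, d.txt} staged={c.txt}
After op 6 (modify c.txt): modified={b.txt, c.txt, d.txt} staged={c.txt}
After op 7 (modify a.txt): modified={a.txt, b.txt, c.txt, d.txt} staged={c.txt}
After op 8 (modify a.txt): modified={a.txt, b.txt, c.txt, d.txt} staged={c.txt}
After op 9 (git reset c.txt): modified={a.txt, b.txt, c.txt, d.txt} staged={none}
After op 10 (git reset d.txt): modified={a.txt, b.txt, c.txt, d.txt} staged={none}
After op 11 (git add c.txt): modified={a.txt, b.txt, d.txt} staged={c.txt}
After op 12 (git add d.txt): modified={a.txt, b.txt} staged={c.txt, d.txt}
After op 13 (git add a.txt): modified={b.txt} staged={a.txt, c.txt, d.txt}
After op 14 (git add b.txt): modified={none} staged={a.txt, b.txt, c.txt, d.txt}
After op 15 (git commit): modified={none} staged={none}
After op 16 (modify c.txt): modified={c.txt} staged={none}
After op 17 (modify b.txt): modified={b.txt, c.txt} staged={none}
After op 18 (modify d.txt): modified={b.txt, c.txt, d.txt} staged={none}
After op 19 (modify a.txt): modified={a.txt, b.txt, c.txt, d.txt} staged={none}
After op 20 (git add b.txt): modified={a.txt, c.txt, d.txt} staged={b.txt}
After op 21 (modify b.txt): modified={a.txt, b.txt, c.txt, d.txt} staged={b.txt}
After op 22 (git add d.txt): modified={a.txt, b.txt, c.txt} staged={b.txt, d.txt}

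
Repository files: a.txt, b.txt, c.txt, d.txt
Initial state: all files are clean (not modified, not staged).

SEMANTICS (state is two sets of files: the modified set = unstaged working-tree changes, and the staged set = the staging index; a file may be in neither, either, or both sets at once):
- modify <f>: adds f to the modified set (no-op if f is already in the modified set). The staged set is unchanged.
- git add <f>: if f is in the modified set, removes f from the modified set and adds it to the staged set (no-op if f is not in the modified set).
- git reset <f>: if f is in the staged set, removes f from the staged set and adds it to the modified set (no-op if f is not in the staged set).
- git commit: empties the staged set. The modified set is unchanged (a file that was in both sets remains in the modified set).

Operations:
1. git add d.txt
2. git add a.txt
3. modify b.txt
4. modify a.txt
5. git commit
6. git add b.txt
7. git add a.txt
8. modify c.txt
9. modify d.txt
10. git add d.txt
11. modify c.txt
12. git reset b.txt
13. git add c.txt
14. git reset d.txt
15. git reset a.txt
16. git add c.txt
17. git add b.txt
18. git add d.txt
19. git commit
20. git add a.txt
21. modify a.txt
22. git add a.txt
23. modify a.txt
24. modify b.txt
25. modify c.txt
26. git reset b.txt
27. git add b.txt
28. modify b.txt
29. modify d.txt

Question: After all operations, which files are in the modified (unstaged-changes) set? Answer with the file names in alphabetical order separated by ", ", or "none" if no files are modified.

After op 1 (git add d.txt): modified={none} staged={none}
After op 2 (git add a.txt): modified={none} staged={none}
After op 3 (modify b.txt): modified={b.txt} staged={none}
After op 4 (modify a.txt): modified={a.txt, b.txt} staged={none}
After op 5 (git commit): modified={a.txt, b.txt} staged={none}
After op 6 (git add b.txt): modified={a.txt} staged={b.txt}
After op 7 (git add a.txt): modified={none} staged={a.txt, b.txt}
After op 8 (modify c.txt): modified={c.txt} staged={a.txt, b.txt}
After op 9 (modify d.txt): modified={c.txt, d.txt} staged={a.txt, b.txt}
After op 10 (git add d.txt): modified={c.txt} staged={a.txt, b.txt, d.txt}
After op 11 (modify c.txt): modified={c.txt} staged={a.txt, b.txt, d.txt}
After op 12 (git reset b.txt): modified={b.txt, c.txt} staged={a.txt, d.txt}
After op 13 (git add c.txt): modified={b.txt} staged={a.txt, c.txt, d.txt}
After op 14 (git reset d.txt): modified={b.txt, d.txt} staged={a.txt, c.txt}
After op 15 (git reset a.txt): modified={a.txt, b.txt, d.txt} staged={c.txt}
After op 16 (git add c.txt): modified={a.txt, b.txt, d.txt} staged={c.txt}
After op 17 (git add b.txt): modified={a.txt, d.txt} staged={b.txt, c.txt}
After op 18 (git add d.txt): modified={a.txt} staged={b.txt, c.txt, d.txt}
After op 19 (git commit): modified={a.txt} staged={none}
After op 20 (git add a.txt): modified={none} staged={a.txt}
After op 21 (modify a.txt): modified={a.txt} staged={a.txt}
After op 22 (git add a.txt): modified={none} staged={a.txt}
After op 23 (modify a.txt): modified={a.txt} staged={a.txt}
After op 24 (modify b.txt): modified={a.txt, b.txt} staged={a.txt}
After op 25 (modify c.txt): modified={a.txt, b.txt, c.txt} staged={a.txt}
After op 26 (git reset b.txt): modified={a.txt, b.txt, c.txt} staged={a.txt}
After op 27 (git add b.txt): modified={a.txt, c.txt} staged={a.txt, b.txt}
After op 28 (modify b.txt): modified={a.txt, b.txt, c.txt} staged={a.txt, b.txt}
After op 29 (modify d.txt): modified={a.txt, b.txt, c.txt, d.txt} staged={a.txt, b.txt}

Answer: a.txt, b.txt, c.txt, d.txt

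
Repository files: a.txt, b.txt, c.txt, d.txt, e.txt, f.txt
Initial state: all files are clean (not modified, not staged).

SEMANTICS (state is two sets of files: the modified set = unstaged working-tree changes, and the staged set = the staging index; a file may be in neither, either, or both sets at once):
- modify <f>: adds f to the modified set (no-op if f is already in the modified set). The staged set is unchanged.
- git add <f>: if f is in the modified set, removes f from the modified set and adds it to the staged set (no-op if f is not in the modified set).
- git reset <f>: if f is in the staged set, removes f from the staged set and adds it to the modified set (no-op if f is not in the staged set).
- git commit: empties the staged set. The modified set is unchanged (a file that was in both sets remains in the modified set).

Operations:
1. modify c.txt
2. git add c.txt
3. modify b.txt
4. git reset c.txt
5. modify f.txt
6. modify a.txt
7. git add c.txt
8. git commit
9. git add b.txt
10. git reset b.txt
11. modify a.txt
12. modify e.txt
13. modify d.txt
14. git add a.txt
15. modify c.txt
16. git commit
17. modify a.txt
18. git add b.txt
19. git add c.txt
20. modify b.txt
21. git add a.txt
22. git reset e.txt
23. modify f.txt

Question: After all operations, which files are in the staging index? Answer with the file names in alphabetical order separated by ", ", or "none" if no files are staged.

After op 1 (modify c.txt): modified={c.txt} staged={none}
After op 2 (git add c.txt): modified={none} staged={c.txt}
After op 3 (modify b.txt): modified={b.txt} staged={c.txt}
After op 4 (git reset c.txt): modified={b.txt, c.txt} staged={none}
After op 5 (modify f.txt): modified={b.txt, c.txt, f.txt} staged={none}
After op 6 (modify a.txt): modified={a.txt, b.txt, c.txt, f.txt} staged={none}
After op 7 (git add c.txt): modified={a.txt, b.txt, f.txt} staged={c.txt}
After op 8 (git commit): modified={a.txt, b.txt, f.txt} staged={none}
After op 9 (git add b.txt): modified={a.txt, f.txt} staged={b.txt}
After op 10 (git reset b.txt): modified={a.txt, b.txt, f.txt} staged={none}
After op 11 (modify a.txt): modified={a.txt, b.txt, f.txt} staged={none}
After op 12 (modify e.txt): modified={a.txt, b.txt, e.txt, f.txt} staged={none}
After op 13 (modify d.txt): modified={a.txt, b.txt, d.txt, e.txt, f.txt} staged={none}
After op 14 (git add a.txt): modified={b.txt, d.txt, e.txt, f.txt} staged={a.txt}
After op 15 (modify c.txt): modified={b.txt, c.txt, d.txt, e.txt, f.txt} staged={a.txt}
After op 16 (git commit): modified={b.txt, c.txt, d.txt, e.txt, f.txt} staged={none}
After op 17 (modify a.txt): modified={a.txt, b.txt, c.txt, d.txt, e.txt, f.txt} staged={none}
After op 18 (git add b.txt): modified={a.txt, c.txt, d.txt, e.txt, f.txt} staged={b.txt}
After op 19 (git add c.txt): modified={a.txt, d.txt, e.txt, f.txt} staged={b.txt, c.txt}
After op 20 (modify b.txt): modified={a.txt, b.txt, d.txt, e.txt, f.txt} staged={b.txt, c.txt}
After op 21 (git add a.txt): modified={b.txt, d.txt, e.txt, f.txt} staged={a.txt, b.txt, c.txt}
After op 22 (git reset e.txt): modified={b.txt, d.txt, e.txt, f.txt} staged={a.txt, b.txt, c.txt}
After op 23 (modify f.txt): modified={b.txt, d.txt, e.txt, f.txt} staged={a.txt, b.txt, c.txt}

Answer: a.txt, b.txt, c.txt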